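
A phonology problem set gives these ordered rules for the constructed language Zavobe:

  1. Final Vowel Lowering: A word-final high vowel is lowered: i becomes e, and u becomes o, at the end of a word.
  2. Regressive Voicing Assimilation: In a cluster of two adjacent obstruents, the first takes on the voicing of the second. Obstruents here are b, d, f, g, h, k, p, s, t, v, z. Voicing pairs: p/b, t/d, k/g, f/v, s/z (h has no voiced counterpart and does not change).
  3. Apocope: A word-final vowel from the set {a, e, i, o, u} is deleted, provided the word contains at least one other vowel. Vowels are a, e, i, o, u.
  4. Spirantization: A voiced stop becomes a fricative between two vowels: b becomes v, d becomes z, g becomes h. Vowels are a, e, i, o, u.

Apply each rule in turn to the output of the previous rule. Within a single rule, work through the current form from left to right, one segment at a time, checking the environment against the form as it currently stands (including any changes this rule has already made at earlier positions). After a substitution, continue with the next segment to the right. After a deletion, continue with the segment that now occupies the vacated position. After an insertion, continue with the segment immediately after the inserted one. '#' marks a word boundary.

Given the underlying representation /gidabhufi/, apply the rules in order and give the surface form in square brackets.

[gizaphuf]

1 Final Vowel Lowering: [gidabhufi] → [gidabhufe]
2 Regressive Voicing Assimilation: [gidabhufe] → [gidaphufe]
3 Apocope: [gidaphufe] → [gidaphuf]
4 Spirantization: [gidaphuf] → [gizaphuf]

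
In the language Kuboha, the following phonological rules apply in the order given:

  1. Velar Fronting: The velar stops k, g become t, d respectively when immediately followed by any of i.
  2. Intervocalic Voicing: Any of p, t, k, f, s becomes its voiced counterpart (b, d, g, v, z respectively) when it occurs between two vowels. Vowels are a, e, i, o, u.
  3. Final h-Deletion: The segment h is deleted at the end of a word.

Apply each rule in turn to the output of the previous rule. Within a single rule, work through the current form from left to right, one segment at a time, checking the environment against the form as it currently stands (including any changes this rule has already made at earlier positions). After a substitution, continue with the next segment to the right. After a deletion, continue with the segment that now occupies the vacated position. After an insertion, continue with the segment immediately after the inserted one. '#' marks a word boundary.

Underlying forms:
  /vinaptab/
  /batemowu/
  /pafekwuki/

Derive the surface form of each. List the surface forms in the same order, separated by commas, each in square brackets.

[vinaptab], [bademowu], [pavekwudi]

/vinaptab/:
  1 Velar Fronting: no change — [vinaptab]
  2 Intervocalic Voicing: no change — [vinaptab]
  3 Final h-Deletion: no change — [vinaptab]
/batemowu/:
  1 Velar Fronting: no change — [batemowu]
  2 Intervocalic Voicing: [batemowu] → [bademowu]
  3 Final h-Deletion: no change — [bademowu]
/pafekwuki/:
  1 Velar Fronting: [pafekwuki] → [pafekwuti]
  2 Intervocalic Voicing: [pafekwuti] → [pavekwudi]
  3 Final h-Deletion: no change — [pavekwudi]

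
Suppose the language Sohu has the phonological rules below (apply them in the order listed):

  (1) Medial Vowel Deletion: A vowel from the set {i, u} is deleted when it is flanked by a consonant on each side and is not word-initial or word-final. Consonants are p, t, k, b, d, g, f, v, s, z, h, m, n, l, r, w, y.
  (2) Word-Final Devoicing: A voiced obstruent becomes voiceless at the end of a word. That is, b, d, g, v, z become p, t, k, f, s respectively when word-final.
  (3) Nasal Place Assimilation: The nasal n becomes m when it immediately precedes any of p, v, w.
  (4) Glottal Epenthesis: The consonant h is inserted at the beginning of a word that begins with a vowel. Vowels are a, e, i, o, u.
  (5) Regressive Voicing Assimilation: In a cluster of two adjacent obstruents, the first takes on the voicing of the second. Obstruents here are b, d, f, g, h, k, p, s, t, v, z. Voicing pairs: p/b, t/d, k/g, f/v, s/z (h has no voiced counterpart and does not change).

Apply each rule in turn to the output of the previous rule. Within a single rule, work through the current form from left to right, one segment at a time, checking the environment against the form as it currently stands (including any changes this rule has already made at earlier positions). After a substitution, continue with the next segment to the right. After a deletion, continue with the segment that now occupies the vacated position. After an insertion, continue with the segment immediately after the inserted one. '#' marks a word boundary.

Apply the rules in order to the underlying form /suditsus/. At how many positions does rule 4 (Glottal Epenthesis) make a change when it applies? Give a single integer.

(1) Medial Vowel Deletion: [suditsus] → [sdtss]
(2) Word-Final Devoicing: no change — [sdtss]
(3) Nasal Place Assimilation: no change — [sdtss]
(4) Glottal Epenthesis: no change — [sdtss]
(5) Regressive Voicing Assimilation: [sdtss] → [zttss]
Rule 4 changed 0 position(s).

0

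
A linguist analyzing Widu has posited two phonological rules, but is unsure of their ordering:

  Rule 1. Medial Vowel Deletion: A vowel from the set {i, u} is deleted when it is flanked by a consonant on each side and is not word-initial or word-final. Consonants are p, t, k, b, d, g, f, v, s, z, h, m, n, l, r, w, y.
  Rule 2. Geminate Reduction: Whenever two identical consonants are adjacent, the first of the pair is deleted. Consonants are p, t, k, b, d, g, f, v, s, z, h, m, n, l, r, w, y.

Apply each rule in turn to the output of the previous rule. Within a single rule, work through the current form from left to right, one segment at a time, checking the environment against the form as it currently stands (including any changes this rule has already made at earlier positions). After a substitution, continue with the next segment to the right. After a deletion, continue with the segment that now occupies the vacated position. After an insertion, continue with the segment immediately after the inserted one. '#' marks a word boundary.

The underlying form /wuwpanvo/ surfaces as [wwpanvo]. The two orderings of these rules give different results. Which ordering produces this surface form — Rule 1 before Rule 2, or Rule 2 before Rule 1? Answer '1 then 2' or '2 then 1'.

2 then 1

Order 1 then 2:
  1 Medial Vowel Deletion: [wuwpanvo] → [wwpanvo]
  2 Geminate Reduction: [wwpanvo] → [wpanvo]
  result: [wpanvo]
Order 2 then 1:
  2 Geminate Reduction: no change — [wuwpanvo]
  1 Medial Vowel Deletion: [wuwpanvo] → [wwpanvo]
  result: [wwpanvo]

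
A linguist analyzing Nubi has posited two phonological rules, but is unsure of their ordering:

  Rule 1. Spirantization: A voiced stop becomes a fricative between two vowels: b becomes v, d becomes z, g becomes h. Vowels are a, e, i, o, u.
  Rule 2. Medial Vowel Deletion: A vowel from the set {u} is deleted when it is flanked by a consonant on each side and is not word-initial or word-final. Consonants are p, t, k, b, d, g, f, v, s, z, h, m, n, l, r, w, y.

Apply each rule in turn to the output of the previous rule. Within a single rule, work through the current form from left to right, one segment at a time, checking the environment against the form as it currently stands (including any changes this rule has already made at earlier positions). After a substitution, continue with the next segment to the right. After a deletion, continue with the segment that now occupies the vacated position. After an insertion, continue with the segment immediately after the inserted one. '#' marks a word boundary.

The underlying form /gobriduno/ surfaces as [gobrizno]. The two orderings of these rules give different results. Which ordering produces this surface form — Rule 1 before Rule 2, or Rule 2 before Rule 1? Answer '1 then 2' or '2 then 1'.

1 then 2

Order 1 then 2:
  1 Spirantization: [gobriduno] → [gobrizuno]
  2 Medial Vowel Deletion: [gobrizuno] → [gobrizno]
  result: [gobrizno]
Order 2 then 1:
  2 Medial Vowel Deletion: [gobriduno] → [gobridno]
  1 Spirantization: no change — [gobridno]
  result: [gobridno]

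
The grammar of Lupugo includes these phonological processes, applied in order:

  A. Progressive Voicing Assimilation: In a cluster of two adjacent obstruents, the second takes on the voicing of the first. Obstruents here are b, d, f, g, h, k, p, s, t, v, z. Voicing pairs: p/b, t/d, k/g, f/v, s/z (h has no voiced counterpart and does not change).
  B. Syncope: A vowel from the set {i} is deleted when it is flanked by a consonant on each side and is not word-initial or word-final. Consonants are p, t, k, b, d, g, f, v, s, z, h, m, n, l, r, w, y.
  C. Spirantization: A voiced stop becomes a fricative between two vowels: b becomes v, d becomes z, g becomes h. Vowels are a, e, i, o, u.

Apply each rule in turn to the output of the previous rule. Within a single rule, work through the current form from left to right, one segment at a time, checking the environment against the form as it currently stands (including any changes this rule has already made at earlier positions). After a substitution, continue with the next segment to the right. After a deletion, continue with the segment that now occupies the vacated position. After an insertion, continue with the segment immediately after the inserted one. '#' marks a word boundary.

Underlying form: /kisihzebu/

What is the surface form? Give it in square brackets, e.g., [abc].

A Progressive Voicing Assimilation: [kisihzebu] → [kisihsebu]
B Syncope: [kisihsebu] → [kshsebu]
C Spirantization: [kshsebu] → [kshsevu]

[kshsevu]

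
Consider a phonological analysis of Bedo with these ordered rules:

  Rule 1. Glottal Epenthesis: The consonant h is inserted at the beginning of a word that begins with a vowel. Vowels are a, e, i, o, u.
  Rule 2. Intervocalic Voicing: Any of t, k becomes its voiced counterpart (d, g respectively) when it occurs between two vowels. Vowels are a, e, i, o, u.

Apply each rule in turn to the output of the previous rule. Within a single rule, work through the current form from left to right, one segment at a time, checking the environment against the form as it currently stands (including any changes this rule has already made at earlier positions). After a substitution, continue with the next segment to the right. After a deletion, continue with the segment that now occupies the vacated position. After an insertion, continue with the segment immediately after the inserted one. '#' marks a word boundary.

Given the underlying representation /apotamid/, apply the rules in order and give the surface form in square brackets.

[hapodamid]

Rule 1 Glottal Epenthesis: [apotamid] → [hapotamid]
Rule 2 Intervocalic Voicing: [hapotamid] → [hapodamid]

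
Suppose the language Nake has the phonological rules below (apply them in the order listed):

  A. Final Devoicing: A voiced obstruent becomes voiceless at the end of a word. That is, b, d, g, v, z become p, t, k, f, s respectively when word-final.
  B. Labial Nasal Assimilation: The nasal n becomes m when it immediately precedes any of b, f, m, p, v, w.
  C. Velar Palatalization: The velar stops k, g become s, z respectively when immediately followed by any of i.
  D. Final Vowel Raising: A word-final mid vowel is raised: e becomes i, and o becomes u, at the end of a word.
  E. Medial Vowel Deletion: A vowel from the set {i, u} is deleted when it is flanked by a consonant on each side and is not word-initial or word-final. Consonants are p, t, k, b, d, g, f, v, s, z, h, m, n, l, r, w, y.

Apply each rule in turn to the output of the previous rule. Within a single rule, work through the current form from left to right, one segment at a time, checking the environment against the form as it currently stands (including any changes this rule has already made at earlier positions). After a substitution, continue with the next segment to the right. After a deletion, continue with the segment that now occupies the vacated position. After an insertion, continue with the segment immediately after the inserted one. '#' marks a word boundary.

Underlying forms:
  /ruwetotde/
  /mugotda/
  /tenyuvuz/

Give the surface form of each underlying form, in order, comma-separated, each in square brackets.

/ruwetotde/:
  A Final Devoicing: no change — [ruwetotde]
  B Labial Nasal Assimilation: no change — [ruwetotde]
  C Velar Palatalization: no change — [ruwetotde]
  D Final Vowel Raising: [ruwetotde] → [ruwetotdi]
  E Medial Vowel Deletion: [ruwetotdi] → [rwetotdi]
/mugotda/:
  A Final Devoicing: no change — [mugotda]
  B Labial Nasal Assimilation: no change — [mugotda]
  C Velar Palatalization: no change — [mugotda]
  D Final Vowel Raising: no change — [mugotda]
  E Medial Vowel Deletion: [mugotda] → [mgotda]
/tenyuvuz/:
  A Final Devoicing: [tenyuvuz] → [tenyuvus]
  B Labial Nasal Assimilation: no change — [tenyuvus]
  C Velar Palatalization: no change — [tenyuvus]
  D Final Vowel Raising: no change — [tenyuvus]
  E Medial Vowel Deletion: [tenyuvus] → [tenyvs]

[rwetotdi], [mgotda], [tenyvs]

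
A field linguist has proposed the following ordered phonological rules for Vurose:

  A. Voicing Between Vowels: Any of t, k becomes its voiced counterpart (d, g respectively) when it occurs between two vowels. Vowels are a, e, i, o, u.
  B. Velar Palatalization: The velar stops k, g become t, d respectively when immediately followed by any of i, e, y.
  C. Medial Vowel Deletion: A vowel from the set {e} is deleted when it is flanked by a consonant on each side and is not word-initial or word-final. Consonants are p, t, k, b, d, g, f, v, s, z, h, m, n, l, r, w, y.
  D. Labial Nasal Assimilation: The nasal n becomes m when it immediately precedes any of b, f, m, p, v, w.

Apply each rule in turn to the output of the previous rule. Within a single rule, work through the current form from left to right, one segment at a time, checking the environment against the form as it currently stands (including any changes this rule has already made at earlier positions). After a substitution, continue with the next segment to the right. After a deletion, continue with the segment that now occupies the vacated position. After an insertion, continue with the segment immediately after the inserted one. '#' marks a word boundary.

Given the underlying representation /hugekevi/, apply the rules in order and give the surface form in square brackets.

A Voicing Between Vowels: [hugekevi] → [hugegevi]
B Velar Palatalization: [hugegevi] → [hudedevi]
C Medial Vowel Deletion: [hudedevi] → [huddvi]
D Labial Nasal Assimilation: no change — [huddvi]

[huddvi]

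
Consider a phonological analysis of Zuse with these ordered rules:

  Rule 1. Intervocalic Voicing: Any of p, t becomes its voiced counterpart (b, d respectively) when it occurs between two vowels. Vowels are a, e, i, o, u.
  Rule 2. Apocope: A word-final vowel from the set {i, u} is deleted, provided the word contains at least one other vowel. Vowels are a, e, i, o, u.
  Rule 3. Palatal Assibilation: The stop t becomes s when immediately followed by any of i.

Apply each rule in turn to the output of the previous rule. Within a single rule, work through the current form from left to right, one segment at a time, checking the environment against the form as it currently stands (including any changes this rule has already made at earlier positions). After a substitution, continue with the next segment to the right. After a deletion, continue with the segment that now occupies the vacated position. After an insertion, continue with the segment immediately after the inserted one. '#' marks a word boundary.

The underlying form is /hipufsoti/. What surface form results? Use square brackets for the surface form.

[hibufsod]

Rule 1 Intervocalic Voicing: [hipufsoti] → [hibufsodi]
Rule 2 Apocope: [hibufsodi] → [hibufsod]
Rule 3 Palatal Assibilation: no change — [hibufsod]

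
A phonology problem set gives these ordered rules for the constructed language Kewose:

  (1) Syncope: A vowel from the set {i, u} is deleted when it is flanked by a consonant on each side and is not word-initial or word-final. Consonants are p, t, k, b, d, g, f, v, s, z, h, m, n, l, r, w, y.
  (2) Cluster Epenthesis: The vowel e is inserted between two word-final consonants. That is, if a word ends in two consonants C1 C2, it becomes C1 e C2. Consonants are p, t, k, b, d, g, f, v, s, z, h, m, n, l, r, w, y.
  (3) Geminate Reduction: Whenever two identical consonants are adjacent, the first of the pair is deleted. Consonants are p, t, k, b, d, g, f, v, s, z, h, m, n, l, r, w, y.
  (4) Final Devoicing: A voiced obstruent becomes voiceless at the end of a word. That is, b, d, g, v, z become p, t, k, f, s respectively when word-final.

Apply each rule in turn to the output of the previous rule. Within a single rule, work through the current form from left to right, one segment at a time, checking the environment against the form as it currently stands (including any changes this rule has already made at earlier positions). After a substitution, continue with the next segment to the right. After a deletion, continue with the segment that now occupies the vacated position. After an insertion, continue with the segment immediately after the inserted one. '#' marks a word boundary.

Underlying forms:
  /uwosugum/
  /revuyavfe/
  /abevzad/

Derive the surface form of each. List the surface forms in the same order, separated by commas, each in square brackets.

[uwosgem], [revyavfe], [abevzat]

/uwosugum/:
  (1) Syncope: [uwosugum] → [uwosgm]
  (2) Cluster Epenthesis: [uwosgm] → [uwosgem]
  (3) Geminate Reduction: no change — [uwosgem]
  (4) Final Devoicing: no change — [uwosgem]
/revuyavfe/:
  (1) Syncope: [revuyavfe] → [revyavfe]
  (2) Cluster Epenthesis: no change — [revyavfe]
  (3) Geminate Reduction: no change — [revyavfe]
  (4) Final Devoicing: no change — [revyavfe]
/abevzad/:
  (1) Syncope: no change — [abevzad]
  (2) Cluster Epenthesis: no change — [abevzad]
  (3) Geminate Reduction: no change — [abevzad]
  (4) Final Devoicing: [abevzad] → [abevzat]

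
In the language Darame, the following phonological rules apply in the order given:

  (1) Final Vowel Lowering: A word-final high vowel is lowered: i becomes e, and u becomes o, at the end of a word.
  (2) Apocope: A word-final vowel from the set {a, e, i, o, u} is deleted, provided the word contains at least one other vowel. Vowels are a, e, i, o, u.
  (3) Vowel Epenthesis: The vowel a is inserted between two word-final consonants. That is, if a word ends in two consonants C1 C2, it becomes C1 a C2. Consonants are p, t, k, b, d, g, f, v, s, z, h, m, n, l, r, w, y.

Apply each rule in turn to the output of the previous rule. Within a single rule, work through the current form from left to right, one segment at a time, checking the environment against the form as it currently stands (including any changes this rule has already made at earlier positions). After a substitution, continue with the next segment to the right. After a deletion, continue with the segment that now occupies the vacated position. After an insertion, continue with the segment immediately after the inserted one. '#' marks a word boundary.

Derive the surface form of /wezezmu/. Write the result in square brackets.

(1) Final Vowel Lowering: [wezezmu] → [wezezmo]
(2) Apocope: [wezezmo] → [wezezm]
(3) Vowel Epenthesis: [wezezm] → [wezezam]

[wezezam]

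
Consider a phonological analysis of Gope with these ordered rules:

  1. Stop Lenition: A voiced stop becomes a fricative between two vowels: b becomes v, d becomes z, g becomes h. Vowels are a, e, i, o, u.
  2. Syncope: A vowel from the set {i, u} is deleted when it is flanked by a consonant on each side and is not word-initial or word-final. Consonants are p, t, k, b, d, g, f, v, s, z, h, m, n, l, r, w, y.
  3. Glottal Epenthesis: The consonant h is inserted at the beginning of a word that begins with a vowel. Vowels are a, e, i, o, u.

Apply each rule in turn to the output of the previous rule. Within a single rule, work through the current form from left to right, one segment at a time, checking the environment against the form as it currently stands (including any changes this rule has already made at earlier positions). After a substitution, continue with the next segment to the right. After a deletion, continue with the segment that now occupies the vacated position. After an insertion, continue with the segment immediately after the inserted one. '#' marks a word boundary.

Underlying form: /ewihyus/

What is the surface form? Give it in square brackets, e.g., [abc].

[hewhys]

1 Stop Lenition: no change — [ewihyus]
2 Syncope: [ewihyus] → [ewhys]
3 Glottal Epenthesis: [ewhys] → [hewhys]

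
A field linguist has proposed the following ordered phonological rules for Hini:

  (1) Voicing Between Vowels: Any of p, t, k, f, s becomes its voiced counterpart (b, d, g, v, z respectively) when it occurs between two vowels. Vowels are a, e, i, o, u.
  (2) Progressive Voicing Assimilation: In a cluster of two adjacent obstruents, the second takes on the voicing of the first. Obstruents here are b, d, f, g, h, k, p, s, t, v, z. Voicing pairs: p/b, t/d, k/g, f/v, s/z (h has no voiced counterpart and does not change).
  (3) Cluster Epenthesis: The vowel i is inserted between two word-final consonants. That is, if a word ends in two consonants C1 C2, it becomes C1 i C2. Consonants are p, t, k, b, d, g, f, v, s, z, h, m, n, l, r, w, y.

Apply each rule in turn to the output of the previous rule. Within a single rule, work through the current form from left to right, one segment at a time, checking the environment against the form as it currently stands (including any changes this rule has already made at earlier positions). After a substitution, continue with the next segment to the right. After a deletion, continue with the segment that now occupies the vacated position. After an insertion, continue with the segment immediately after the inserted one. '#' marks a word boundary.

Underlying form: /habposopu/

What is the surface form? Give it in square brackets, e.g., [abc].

[habbozobu]

(1) Voicing Between Vowels: [habposopu] → [habpozobu]
(2) Progressive Voicing Assimilation: [habpozobu] → [habbozobu]
(3) Cluster Epenthesis: no change — [habbozobu]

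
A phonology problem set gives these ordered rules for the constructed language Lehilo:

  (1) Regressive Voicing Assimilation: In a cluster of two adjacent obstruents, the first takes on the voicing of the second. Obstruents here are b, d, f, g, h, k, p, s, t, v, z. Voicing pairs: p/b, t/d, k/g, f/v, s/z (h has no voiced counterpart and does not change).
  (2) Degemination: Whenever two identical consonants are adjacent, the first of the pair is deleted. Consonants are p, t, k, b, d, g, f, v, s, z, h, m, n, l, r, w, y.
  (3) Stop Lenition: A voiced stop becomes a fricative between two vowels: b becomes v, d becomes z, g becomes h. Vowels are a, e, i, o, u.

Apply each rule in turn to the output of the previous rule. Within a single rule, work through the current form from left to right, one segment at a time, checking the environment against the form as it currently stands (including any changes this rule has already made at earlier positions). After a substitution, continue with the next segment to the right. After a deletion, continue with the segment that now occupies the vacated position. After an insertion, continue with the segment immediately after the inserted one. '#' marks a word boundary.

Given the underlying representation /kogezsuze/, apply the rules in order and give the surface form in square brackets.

(1) Regressive Voicing Assimilation: [kogezsuze] → [kogessuze]
(2) Degemination: [kogessuze] → [kogesuze]
(3) Stop Lenition: [kogesuze] → [kohesuze]

[kohesuze]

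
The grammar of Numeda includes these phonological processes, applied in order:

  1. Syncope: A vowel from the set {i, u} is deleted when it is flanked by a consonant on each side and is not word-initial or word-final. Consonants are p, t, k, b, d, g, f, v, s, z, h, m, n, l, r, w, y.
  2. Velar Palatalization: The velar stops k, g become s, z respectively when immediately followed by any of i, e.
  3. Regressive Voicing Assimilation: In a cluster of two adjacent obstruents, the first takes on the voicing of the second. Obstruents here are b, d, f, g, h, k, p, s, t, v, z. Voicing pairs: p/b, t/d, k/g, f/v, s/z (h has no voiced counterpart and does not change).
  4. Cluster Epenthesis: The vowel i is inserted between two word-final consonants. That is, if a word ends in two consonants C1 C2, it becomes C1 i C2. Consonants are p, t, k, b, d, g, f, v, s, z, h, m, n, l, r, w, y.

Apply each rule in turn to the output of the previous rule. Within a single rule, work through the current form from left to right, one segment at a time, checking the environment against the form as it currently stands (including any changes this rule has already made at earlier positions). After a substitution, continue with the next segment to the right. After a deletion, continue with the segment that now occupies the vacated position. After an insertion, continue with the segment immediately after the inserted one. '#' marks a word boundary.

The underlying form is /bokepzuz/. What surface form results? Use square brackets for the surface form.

1 Syncope: [bokepzuz] → [bokepzz]
2 Velar Palatalization: [bokepzz] → [bosepzz]
3 Regressive Voicing Assimilation: [bosepzz] → [bosebzz]
4 Cluster Epenthesis: [bosebzz] → [bosebziz]

[bosebziz]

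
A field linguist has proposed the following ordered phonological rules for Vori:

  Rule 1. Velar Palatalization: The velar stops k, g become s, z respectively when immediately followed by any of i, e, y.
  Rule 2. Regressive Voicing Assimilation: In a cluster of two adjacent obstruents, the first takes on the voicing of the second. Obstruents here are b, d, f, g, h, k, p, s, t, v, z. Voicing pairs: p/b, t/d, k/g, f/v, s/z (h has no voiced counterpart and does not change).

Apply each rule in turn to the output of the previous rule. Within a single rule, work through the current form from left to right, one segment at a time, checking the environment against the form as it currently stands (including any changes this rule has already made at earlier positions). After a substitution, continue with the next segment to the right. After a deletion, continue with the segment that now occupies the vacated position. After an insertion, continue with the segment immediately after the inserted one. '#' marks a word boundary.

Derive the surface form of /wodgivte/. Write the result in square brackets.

[wodzifte]

Rule 1 Velar Palatalization: [wodgivte] → [wodzivte]
Rule 2 Regressive Voicing Assimilation: [wodzivte] → [wodzifte]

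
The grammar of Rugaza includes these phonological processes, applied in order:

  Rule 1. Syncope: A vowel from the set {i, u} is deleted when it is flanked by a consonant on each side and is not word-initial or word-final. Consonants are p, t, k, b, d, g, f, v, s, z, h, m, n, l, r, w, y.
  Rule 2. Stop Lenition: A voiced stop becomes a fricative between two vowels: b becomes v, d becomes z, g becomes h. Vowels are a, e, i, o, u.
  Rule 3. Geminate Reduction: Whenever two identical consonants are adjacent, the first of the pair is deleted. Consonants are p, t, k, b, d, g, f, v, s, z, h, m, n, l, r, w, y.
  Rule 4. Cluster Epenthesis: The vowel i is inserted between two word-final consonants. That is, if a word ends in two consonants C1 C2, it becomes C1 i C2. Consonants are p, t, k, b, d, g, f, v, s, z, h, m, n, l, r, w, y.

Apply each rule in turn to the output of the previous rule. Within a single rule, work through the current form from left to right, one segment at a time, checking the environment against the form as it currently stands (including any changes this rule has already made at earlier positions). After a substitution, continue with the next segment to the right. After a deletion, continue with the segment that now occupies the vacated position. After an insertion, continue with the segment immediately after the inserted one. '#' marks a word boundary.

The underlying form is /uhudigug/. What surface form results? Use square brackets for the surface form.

[uhdig]

Rule 1 Syncope: [uhudigug] → [uhdgg]
Rule 2 Stop Lenition: no change — [uhdgg]
Rule 3 Geminate Reduction: [uhdgg] → [uhdg]
Rule 4 Cluster Epenthesis: [uhdg] → [uhdig]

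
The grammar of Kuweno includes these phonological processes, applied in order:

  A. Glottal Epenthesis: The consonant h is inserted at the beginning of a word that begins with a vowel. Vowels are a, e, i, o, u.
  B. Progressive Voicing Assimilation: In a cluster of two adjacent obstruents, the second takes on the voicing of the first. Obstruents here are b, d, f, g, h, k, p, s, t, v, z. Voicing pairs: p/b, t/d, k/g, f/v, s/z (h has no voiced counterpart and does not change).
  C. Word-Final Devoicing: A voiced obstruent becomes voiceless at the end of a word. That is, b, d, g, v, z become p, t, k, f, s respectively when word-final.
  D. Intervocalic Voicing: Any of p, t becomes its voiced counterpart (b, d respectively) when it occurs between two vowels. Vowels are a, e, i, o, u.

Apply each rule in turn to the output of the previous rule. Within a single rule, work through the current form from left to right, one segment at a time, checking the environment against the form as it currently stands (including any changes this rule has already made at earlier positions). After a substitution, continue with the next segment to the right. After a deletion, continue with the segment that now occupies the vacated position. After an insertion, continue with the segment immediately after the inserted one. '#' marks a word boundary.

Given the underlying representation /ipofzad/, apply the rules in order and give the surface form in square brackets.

A Glottal Epenthesis: [ipofzad] → [hipofzad]
B Progressive Voicing Assimilation: [hipofzad] → [hipofsad]
C Word-Final Devoicing: [hipofsad] → [hipofsat]
D Intervocalic Voicing: [hipofsat] → [hibofsat]

[hibofsat]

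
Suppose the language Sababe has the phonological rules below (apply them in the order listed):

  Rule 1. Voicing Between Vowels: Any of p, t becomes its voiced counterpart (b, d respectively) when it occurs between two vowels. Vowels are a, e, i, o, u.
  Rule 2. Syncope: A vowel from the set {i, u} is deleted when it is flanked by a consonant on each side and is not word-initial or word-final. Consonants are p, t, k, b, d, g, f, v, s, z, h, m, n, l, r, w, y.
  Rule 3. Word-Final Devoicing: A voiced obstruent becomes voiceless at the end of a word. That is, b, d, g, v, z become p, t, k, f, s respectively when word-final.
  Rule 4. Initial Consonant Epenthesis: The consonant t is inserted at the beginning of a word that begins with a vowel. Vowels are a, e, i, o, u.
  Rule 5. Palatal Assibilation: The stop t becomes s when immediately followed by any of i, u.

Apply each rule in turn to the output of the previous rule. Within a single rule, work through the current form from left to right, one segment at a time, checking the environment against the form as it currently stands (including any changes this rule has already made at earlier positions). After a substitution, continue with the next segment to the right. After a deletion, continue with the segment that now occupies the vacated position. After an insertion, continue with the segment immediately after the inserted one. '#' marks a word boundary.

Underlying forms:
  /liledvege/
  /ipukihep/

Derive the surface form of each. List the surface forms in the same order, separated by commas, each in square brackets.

[lledvege], [sibkhep]

/liledvege/:
  Rule 1 Voicing Between Vowels: no change — [liledvege]
  Rule 2 Syncope: [liledvege] → [lledvege]
  Rule 3 Word-Final Devoicing: no change — [lledvege]
  Rule 4 Initial Consonant Epenthesis: no change — [lledvege]
  Rule 5 Palatal Assibilation: no change — [lledvege]
/ipukihep/:
  Rule 1 Voicing Between Vowels: [ipukihep] → [ibukihep]
  Rule 2 Syncope: [ibukihep] → [ibkhep]
  Rule 3 Word-Final Devoicing: no change — [ibkhep]
  Rule 4 Initial Consonant Epenthesis: [ibkhep] → [tibkhep]
  Rule 5 Palatal Assibilation: [tibkhep] → [sibkhep]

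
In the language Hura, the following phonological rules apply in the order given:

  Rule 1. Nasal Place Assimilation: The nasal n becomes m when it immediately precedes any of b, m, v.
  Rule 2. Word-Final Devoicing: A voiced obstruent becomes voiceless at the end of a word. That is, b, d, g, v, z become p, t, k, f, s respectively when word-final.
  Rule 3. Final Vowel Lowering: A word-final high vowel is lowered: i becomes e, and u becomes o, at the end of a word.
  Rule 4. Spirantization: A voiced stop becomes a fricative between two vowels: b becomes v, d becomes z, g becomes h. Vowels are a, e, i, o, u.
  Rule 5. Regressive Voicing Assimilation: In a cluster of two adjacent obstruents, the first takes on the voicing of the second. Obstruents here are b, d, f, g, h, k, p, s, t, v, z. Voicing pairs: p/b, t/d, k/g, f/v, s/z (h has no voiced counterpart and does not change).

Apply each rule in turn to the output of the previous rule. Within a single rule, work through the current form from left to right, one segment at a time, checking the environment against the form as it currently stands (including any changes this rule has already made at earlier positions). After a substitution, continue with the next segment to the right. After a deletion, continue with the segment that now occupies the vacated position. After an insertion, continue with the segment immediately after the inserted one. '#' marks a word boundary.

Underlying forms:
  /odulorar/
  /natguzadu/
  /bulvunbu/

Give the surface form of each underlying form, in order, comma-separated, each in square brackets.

[ozulorar], [nadguzazo], [bulvumbo]

/odulorar/:
  Rule 1 Nasal Place Assimilation: no change — [odulorar]
  Rule 2 Word-Final Devoicing: no change — [odulorar]
  Rule 3 Final Vowel Lowering: no change — [odulorar]
  Rule 4 Spirantization: [odulorar] → [ozulorar]
  Rule 5 Regressive Voicing Assimilation: no change — [ozulorar]
/natguzadu/:
  Rule 1 Nasal Place Assimilation: no change — [natguzadu]
  Rule 2 Word-Final Devoicing: no change — [natguzadu]
  Rule 3 Final Vowel Lowering: [natguzadu] → [natguzado]
  Rule 4 Spirantization: [natguzado] → [natguzazo]
  Rule 5 Regressive Voicing Assimilation: [natguzazo] → [nadguzazo]
/bulvunbu/:
  Rule 1 Nasal Place Assimilation: [bulvunbu] → [bulvumbu]
  Rule 2 Word-Final Devoicing: no change — [bulvumbu]
  Rule 3 Final Vowel Lowering: [bulvumbu] → [bulvumbo]
  Rule 4 Spirantization: no change — [bulvumbo]
  Rule 5 Regressive Voicing Assimilation: no change — [bulvumbo]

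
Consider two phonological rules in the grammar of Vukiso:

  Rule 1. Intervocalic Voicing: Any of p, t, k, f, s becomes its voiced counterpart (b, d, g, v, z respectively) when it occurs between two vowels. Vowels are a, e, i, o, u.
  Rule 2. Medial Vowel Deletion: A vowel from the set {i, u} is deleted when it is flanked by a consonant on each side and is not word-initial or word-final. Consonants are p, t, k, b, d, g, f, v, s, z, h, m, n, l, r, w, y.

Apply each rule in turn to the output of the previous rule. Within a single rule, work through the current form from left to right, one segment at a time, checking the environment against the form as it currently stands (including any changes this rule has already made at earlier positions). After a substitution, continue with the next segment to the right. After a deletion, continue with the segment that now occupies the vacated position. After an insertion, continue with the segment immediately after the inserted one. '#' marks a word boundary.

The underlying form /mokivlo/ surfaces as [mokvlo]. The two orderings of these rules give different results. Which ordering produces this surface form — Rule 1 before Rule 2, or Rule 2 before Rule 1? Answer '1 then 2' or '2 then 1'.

Order 1 then 2:
  1 Intervocalic Voicing: [mokivlo] → [mogivlo]
  2 Medial Vowel Deletion: [mogivlo] → [mogvlo]
  result: [mogvlo]
Order 2 then 1:
  2 Medial Vowel Deletion: [mokivlo] → [mokvlo]
  1 Intervocalic Voicing: no change — [mokvlo]
  result: [mokvlo]

2 then 1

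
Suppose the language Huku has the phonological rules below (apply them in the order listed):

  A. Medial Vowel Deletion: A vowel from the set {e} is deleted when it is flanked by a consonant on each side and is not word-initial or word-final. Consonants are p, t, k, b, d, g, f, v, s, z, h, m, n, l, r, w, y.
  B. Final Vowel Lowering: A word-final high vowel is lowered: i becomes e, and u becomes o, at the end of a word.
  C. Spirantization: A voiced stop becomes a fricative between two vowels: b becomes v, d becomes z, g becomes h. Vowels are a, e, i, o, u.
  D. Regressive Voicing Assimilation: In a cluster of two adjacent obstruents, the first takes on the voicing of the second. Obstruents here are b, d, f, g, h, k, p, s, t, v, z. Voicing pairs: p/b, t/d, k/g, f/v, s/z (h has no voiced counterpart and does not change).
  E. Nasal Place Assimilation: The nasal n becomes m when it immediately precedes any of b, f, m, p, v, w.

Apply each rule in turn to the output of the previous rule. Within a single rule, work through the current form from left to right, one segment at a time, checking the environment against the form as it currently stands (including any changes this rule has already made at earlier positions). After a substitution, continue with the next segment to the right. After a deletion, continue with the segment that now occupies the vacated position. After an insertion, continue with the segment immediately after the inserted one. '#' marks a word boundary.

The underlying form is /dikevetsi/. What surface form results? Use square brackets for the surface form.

A Medial Vowel Deletion: [dikevetsi] → [dikvtsi]
B Final Vowel Lowering: [dikvtsi] → [dikvtse]
C Spirantization: no change — [dikvtse]
D Regressive Voicing Assimilation: [dikvtse] → [digftse]
E Nasal Place Assimilation: no change — [digftse]

[digftse]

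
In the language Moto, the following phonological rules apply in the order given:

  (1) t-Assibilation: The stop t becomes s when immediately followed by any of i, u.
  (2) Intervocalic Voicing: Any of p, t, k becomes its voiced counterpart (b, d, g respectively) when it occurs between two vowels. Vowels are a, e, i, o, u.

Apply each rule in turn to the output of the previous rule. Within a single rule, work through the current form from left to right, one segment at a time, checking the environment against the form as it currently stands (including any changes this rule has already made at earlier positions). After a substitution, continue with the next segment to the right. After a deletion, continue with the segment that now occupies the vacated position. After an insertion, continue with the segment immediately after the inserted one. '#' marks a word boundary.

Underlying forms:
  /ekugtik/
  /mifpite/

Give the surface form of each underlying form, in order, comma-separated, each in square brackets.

/ekugtik/:
  (1) t-Assibilation: [ekugtik] → [ekugsik]
  (2) Intervocalic Voicing: [ekugsik] → [egugsik]
/mifpite/:
  (1) t-Assibilation: no change — [mifpite]
  (2) Intervocalic Voicing: [mifpite] → [mifpide]

[egugsik], [mifpide]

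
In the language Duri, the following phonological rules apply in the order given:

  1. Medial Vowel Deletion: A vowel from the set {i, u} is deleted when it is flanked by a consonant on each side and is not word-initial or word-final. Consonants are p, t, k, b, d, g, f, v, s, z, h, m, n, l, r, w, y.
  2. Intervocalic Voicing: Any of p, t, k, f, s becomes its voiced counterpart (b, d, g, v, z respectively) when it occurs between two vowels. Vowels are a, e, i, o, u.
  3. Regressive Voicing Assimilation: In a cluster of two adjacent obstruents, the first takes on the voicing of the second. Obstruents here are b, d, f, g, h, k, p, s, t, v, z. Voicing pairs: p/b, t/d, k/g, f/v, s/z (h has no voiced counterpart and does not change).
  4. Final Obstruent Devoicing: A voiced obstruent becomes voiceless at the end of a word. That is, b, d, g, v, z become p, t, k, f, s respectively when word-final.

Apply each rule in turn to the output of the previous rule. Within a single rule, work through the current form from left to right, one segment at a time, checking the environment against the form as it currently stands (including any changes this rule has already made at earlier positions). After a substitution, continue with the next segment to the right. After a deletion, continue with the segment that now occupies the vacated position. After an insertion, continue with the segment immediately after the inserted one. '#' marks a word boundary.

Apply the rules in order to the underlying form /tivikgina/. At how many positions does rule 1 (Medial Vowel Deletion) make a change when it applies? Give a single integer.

1 Medial Vowel Deletion: [tivikgina] → [tvkgna]
2 Intervocalic Voicing: no change — [tvkgna]
3 Regressive Voicing Assimilation: [tvkgna] → [dfggna]
4 Final Obstruent Devoicing: no change — [dfggna]
Rule 1 changed 3 position(s).

3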